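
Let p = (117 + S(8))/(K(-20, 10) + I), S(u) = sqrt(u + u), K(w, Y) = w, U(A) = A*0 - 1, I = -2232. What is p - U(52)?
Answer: 2131/2252 ≈ 0.94627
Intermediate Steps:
U(A) = -1 (U(A) = 0 - 1 = -1)
S(u) = sqrt(2)*sqrt(u) (S(u) = sqrt(2*u) = sqrt(2)*sqrt(u))
p = -121/2252 (p = (117 + sqrt(2)*sqrt(8))/(-20 - 2232) = (117 + sqrt(2)*(2*sqrt(2)))/(-2252) = (117 + 4)*(-1/2252) = 121*(-1/2252) = -121/2252 ≈ -0.053730)
p - U(52) = -121/2252 - 1*(-1) = -121/2252 + 1 = 2131/2252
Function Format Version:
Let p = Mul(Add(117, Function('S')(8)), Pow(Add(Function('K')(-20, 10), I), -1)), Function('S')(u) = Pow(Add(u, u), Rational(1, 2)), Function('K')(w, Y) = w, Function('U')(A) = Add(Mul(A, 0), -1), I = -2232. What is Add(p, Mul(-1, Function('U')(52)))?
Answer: Rational(2131, 2252) ≈ 0.94627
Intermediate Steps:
Function('U')(A) = -1 (Function('U')(A) = Add(0, -1) = -1)
Function('S')(u) = Mul(Pow(2, Rational(1, 2)), Pow(u, Rational(1, 2))) (Function('S')(u) = Pow(Mul(2, u), Rational(1, 2)) = Mul(Pow(2, Rational(1, 2)), Pow(u, Rational(1, 2))))
p = Rational(-121, 2252) (p = Mul(Add(117, Mul(Pow(2, Rational(1, 2)), Pow(8, Rational(1, 2)))), Pow(Add(-20, -2232), -1)) = Mul(Add(117, Mul(Pow(2, Rational(1, 2)), Mul(2, Pow(2, Rational(1, 2))))), Pow(-2252, -1)) = Mul(Add(117, 4), Rational(-1, 2252)) = Mul(121, Rational(-1, 2252)) = Rational(-121, 2252) ≈ -0.053730)
Add(p, Mul(-1, Function('U')(52))) = Add(Rational(-121, 2252), Mul(-1, -1)) = Add(Rational(-121, 2252), 1) = Rational(2131, 2252)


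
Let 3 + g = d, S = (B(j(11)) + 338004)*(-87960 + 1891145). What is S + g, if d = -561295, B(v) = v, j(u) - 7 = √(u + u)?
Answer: 609495803737 + 1803185*√22 ≈ 6.0950e+11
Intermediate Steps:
j(u) = 7 + √2*√u (j(u) = 7 + √(u + u) = 7 + √(2*u) = 7 + √2*√u)
S = 609496365035 + 1803185*√22 (S = ((7 + √2*√11) + 338004)*(-87960 + 1891145) = ((7 + √22) + 338004)*1803185 = (338011 + √22)*1803185 = 609496365035 + 1803185*√22 ≈ 6.0950e+11)
g = -561298 (g = -3 - 561295 = -561298)
S + g = (609496365035 + 1803185*√22) - 561298 = 609495803737 + 1803185*√22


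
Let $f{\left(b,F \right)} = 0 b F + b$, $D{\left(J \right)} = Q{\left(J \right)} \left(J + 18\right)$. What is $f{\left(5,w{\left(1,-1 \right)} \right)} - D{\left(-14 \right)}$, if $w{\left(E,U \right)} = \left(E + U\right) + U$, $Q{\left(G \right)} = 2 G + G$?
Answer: $173$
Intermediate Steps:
$Q{\left(G \right)} = 3 G$
$w{\left(E,U \right)} = E + 2 U$
$D{\left(J \right)} = 3 J \left(18 + J\right)$ ($D{\left(J \right)} = 3 J \left(J + 18\right) = 3 J \left(18 + J\right)$)
$f{\left(b,F \right)} = b$ ($f{\left(b,F \right)} = 0 F + b = 0 + b = b$)
$f{\left(5,w{\left(1,-1 \right)} \right)} - D{\left(-14 \right)} = 5 - 3 \left(-14\right) \left(18 - 14\right) = 5 - 3 \left(-14\right) 4 = 5 - -168 = 5 + 168 = 173$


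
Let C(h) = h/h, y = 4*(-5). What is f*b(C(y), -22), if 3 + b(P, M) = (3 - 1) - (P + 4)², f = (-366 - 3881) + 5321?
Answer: -27924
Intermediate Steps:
y = -20
C(h) = 1
f = 1074 (f = -4247 + 5321 = 1074)
b(P, M) = -1 - (4 + P)² (b(P, M) = -3 + ((3 - 1) - (P + 4)²) = -3 + (2 - (4 + P)²) = -1 - (4 + P)²)
f*b(C(y), -22) = 1074*(-1 - (4 + 1)²) = 1074*(-1 - 1*5²) = 1074*(-1 - 1*25) = 1074*(-1 - 25) = 1074*(-26) = -27924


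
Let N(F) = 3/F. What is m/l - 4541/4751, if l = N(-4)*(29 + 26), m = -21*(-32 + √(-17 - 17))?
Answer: -4506651/261305 + 28*I*√34/55 ≈ -17.247 + 2.9685*I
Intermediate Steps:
m = 672 - 21*I*√34 (m = -21*(-32 + √(-34)) = -21*(-32 + I*√34) = 672 - 21*I*√34 ≈ 672.0 - 122.45*I)
l = -165/4 (l = (3/(-4))*(29 + 26) = (3*(-¼))*55 = -¾*55 = -165/4 ≈ -41.250)
m/l - 4541/4751 = (672 - 21*I*√34)/(-165/4) - 4541/4751 = (672 - 21*I*√34)*(-4/165) - 4541*1/4751 = (-896/55 + 28*I*√34/55) - 4541/4751 = -4506651/261305 + 28*I*√34/55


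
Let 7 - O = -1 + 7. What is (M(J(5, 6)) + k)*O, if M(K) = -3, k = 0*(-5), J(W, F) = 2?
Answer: -3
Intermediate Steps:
k = 0
O = 1 (O = 7 - (-1 + 7) = 7 - 1*6 = 7 - 6 = 1)
(M(J(5, 6)) + k)*O = (-3 + 0)*1 = -3*1 = -3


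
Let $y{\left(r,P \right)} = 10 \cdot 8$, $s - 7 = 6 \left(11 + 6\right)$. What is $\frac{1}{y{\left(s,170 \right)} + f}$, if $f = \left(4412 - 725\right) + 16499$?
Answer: $\frac{1}{20266} \approx 4.9344 \cdot 10^{-5}$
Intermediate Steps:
$s = 109$ ($s = 7 + 6 \left(11 + 6\right) = 7 + 6 \cdot 17 = 7 + 102 = 109$)
$y{\left(r,P \right)} = 80$
$f = 20186$ ($f = 3687 + 16499 = 20186$)
$\frac{1}{y{\left(s,170 \right)} + f} = \frac{1}{80 + 20186} = \frac{1}{20266}$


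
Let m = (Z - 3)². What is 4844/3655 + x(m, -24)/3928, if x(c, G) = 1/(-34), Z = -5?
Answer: 38054249/28713680 ≈ 1.3253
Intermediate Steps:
m = 64 (m = (-5 - 3)² = (-8)² = 64)
x(c, G) = -1/34
4844/3655 + x(m, -24)/3928 = 4844/3655 - 1/34/3928 = 4844*(1/3655) - 1/34*1/3928 = 4844/3655 - 1/133552 = 38054249/28713680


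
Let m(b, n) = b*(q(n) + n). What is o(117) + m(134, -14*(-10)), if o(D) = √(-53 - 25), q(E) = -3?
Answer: 18358 + I*√78 ≈ 18358.0 + 8.8318*I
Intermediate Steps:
o(D) = I*√78 (o(D) = √(-78) = I*√78)
m(b, n) = b*(-3 + n)
o(117) + m(134, -14*(-10)) = I*√78 + 134*(-3 - 14*(-10)) = I*√78 + 134*(-3 + 140) = I*√78 + 134*137 = I*√78 + 18358 = 18358 + I*√78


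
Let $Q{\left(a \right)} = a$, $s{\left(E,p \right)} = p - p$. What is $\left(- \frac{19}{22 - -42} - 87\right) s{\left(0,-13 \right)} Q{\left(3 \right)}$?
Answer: $0$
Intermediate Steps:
$s{\left(E,p \right)} = 0$
$\left(- \frac{19}{22 - -42} - 87\right) s{\left(0,-13 \right)} Q{\left(3 \right)} = \left(- \frac{19}{22 - -42} - 87\right) 0 \cdot 3 = \left(- \frac{19}{22 + 42} - 87\right) 0 \cdot 3 = \left(- \frac{19}{64} - 87\right) 0 \cdot 3 = \left(- \frac{5587}{64}\right) 0 \cdot 3 = 0 \cdot 3 = 0$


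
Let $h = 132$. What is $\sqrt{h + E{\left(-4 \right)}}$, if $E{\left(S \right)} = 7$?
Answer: $\sqrt{139} \approx 11.79$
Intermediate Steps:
$\sqrt{h + E{\left(-4 \right)}} = \sqrt{132 + 7} = \sqrt{139}$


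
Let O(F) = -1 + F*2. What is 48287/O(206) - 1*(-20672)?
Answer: 8544479/411 ≈ 20790.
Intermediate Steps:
O(F) = -1 + 2*F
48287/O(206) - 1*(-20672) = 48287/(-1 + 2*206) - 1*(-20672) = 48287/(-1 + 412) + 20672 = 48287/411 + 20672 = 8544479/411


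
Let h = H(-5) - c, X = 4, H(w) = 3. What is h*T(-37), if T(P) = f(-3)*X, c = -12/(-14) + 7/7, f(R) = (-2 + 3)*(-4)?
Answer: -128/7 ≈ -18.286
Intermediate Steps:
f(R) = -4 (f(R) = 1*(-4) = -4)
c = 13/7 (c = -12*(-1/14) + 7*(1/7) = 6/7 + 1 = 13/7 ≈ 1.8571)
T(P) = -16 (T(P) = -4*4 = -16)
h = 8/7 (h = 3 - 1*13/7 = 3 - 13/7 = 8/7 ≈ 1.1429)
h*T(-37) = (8/7)*(-16) = -128/7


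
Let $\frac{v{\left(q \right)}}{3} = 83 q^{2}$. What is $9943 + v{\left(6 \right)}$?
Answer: $18907$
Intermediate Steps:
$v{\left(q \right)} = 249 q^{2}$ ($v{\left(q \right)} = 3 \cdot 83 q^{2} = 249 q^{2}$)
$9943 + v{\left(6 \right)} = 9943 + 249 \cdot 6^{2} = 9943 + 249 \cdot 36 = 9943 + 8964 = 18907$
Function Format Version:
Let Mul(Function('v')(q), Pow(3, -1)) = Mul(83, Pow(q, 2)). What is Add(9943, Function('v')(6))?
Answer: 18907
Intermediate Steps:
Function('v')(q) = Mul(249, Pow(q, 2)) (Function('v')(q) = Mul(3, Mul(83, Pow(q, 2))) = Mul(249, Pow(q, 2)))
Add(9943, Function('v')(6)) = Add(9943, Mul(249, Pow(6, 2))) = Add(9943, Mul(249, 36)) = Add(9943, 8964) = 18907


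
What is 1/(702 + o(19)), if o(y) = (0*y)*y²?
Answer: 1/702 ≈ 0.0014245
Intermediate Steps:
o(y) = 0 (o(y) = 0*y² = 0)
1/(702 + o(19)) = 1/(702 + 0) = 1/702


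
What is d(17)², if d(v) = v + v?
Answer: 1156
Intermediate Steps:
d(v) = 2*v
d(17)² = (2*17)² = 34² = 1156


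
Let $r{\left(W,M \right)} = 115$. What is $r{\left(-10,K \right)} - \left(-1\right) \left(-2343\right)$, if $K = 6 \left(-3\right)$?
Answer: $-2228$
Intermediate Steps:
$K = -18$
$r{\left(-10,K \right)} - \left(-1\right) \left(-2343\right) = 115 - \left(-1\right) \left(-2343\right) = 115 - 2343 = -2228$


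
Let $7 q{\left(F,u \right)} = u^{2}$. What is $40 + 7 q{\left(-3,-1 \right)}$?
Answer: $41$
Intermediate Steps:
$q{\left(F,u \right)} = \frac{u^{2}}{7}$
$40 + 7 q{\left(-3,-1 \right)} = 40 + 7 \frac{\left(-1\right)^{2}}{7} = 40 + 7 \cdot \frac{1}{7} \cdot 1 = 40 + 7 \cdot \frac{1}{7} = 40 + 1 = 41$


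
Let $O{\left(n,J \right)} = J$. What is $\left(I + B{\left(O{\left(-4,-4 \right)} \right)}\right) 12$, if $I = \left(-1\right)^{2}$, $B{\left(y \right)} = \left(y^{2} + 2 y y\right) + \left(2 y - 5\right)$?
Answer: $432$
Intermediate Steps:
$B{\left(y \right)} = -5 + 2 y + 3 y^{2}$ ($B{\left(y \right)} = \left(y^{2} + 2 y^{2}\right) + \left(-5 + 2 y\right) = 3 y^{2} + \left(-5 + 2 y\right) = -5 + 2 y + 3 y^{2}$)
$I = 1$
$\left(I + B{\left(O{\left(-4,-4 \right)} \right)}\right) 12 = \left(1 + \left(-5 + 2 \left(-4\right) + 3 \left(-4\right)^{2}\right)\right) 12 = \left(1 - -35\right) 12 = \left(1 + 35\right) 12 = 36 \cdot 12 = 432$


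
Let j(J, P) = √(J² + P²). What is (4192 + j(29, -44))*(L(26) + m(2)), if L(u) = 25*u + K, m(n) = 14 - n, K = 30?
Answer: 2900864 + 692*√2777 ≈ 2.9373e+6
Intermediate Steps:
L(u) = 30 + 25*u (L(u) = 25*u + 30 = 30 + 25*u)
(4192 + j(29, -44))*(L(26) + m(2)) = (4192 + √(29² + (-44)²))*((30 + 25*26) + (14 - 1*2)) = (4192 + √(841 + 1936))*((30 + 650) + (14 - 2)) = (4192 + √2777)*(680 + 12) = (4192 + √2777)*692 = 2900864 + 692*√2777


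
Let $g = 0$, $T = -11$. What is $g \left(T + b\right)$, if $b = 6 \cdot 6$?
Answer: $0$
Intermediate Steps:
$b = 36$
$g \left(T + b\right) = 0 \left(-11 + 36\right) = 0 \cdot 25 = 0$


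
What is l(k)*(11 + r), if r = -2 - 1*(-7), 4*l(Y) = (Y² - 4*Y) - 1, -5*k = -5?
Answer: -16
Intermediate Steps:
k = 1 (k = -⅕*(-5) = 1)
l(Y) = -¼ - Y + Y²/4 (l(Y) = ((Y² - 4*Y) - 1)/4 = (-1 + Y² - 4*Y)/4 = -¼ - Y + Y²/4)
r = 5 (r = -2 + 7 = 5)
l(k)*(11 + r) = (-¼ - 1*1 + (¼)*1²)*(11 + 5) = (-¼ - 1 + (¼)*1)*16 = (-¼ - 1 + ¼)*16 = -1*16 = -16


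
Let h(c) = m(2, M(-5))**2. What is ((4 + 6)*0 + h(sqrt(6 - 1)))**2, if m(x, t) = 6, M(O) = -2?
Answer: 1296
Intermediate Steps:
h(c) = 36 (h(c) = 6**2 = 36)
((4 + 6)*0 + h(sqrt(6 - 1)))**2 = ((4 + 6)*0 + 36)**2 = (10*0 + 36)**2 = (0 + 36)**2 = 36**2 = 1296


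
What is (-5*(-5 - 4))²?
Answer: 2025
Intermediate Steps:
(-5*(-5 - 4))² = (-5*(-9))² = 45² = 2025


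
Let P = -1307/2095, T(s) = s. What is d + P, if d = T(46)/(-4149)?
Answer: -5519113/8692155 ≈ -0.63495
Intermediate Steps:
P = -1307/2095 (P = -1307*1/2095 = -1307/2095 ≈ -0.62387)
d = -46/4149 (d = 46/(-4149) = 46*(-1/4149) = -46/4149 ≈ -0.011087)
d + P = -46/4149 - 1307/2095 = -5519113/8692155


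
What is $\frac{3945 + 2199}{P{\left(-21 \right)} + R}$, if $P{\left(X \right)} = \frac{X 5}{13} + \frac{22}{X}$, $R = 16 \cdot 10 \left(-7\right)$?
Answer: $- \frac{1677312}{308251} \approx -5.4414$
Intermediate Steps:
$R = -1120$ ($R = 160 \left(-7\right) = -1120$)
$P{\left(X \right)} = \frac{22}{X} + \frac{5 X}{13}$ ($P{\left(X \right)} = 5 X \frac{1}{13} + \frac{22}{X} = \frac{5 X}{13} + \frac{22}{X} = \frac{22}{X} + \frac{5 X}{13}$)
$\frac{3945 + 2199}{P{\left(-21 \right)} + R} = \frac{3945 + 2199}{\left(\frac{22}{-21} + \frac{5}{13} \left(-21\right)\right) - 1120} = \frac{6144}{\left(22 \left(- \frac{1}{21}\right) - \frac{105}{13}\right) - 1120} = \frac{6144}{\left(- \frac{22}{21} - \frac{105}{13}\right) - 1120} = \frac{6144}{- \frac{2491}{273} - 1120} = \frac{6144}{- \frac{308251}{273}} = 6144 \left(- \frac{273}{308251}\right) = - \frac{1677312}{308251}$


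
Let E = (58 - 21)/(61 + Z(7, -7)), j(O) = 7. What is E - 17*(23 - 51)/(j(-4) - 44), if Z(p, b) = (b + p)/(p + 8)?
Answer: -27667/2257 ≈ -12.258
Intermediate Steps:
Z(p, b) = (b + p)/(8 + p)
E = 37/61 (E = (58 - 21)/(61 + (-7 + 7)/(8 + 7)) = 37/(61 + 0/15) = 37/(61 + (1/15)*0) = 37/(61 + 0) = 37/61 ≈ 0.60656)
E - 17*(23 - 51)/(j(-4) - 44) = 37/61 - 17*(23 - 51)/(7 - 44) = 37/61 - (-476)/(-37) = 37/61 - (-476)*(-1)/37 = 37/61 - 17*28/37 = 37/61 - 476/37 = -27667/2257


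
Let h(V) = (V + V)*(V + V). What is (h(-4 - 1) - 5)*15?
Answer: 1425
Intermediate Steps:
h(V) = 4*V² (h(V) = (2*V)*(2*V) = 4*V²)
(h(-4 - 1) - 5)*15 = (4*(-4 - 1)² - 5)*15 = (4*(-5)² - 5)*15 = (4*25 - 5)*15 = (100 - 5)*15 = 95*15 = 1425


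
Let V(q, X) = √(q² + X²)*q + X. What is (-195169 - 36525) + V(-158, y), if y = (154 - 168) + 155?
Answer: -231553 - 158*√44845 ≈ -2.6501e+5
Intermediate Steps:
y = 141 (y = -14 + 155 = 141)
V(q, X) = X + q*√(X² + q²) (V(q, X) = √(X² + q²)*q + X = q*√(X² + q²) + X = X + q*√(X² + q²))
(-195169 - 36525) + V(-158, y) = (-195169 - 36525) + (141 - 158*√(141² + (-158)²)) = -231694 + (141 - 158*√(19881 + 24964)) = -231694 + (141 - 158*√44845) = -231553 - 158*√44845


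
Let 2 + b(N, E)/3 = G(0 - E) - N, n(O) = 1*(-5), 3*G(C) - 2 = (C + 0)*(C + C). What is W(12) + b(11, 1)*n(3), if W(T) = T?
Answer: 187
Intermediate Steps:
G(C) = ⅔ + 2*C²/3 (G(C) = ⅔ + ((C + 0)*(C + C))/3 = ⅔ + (C*(2*C))/3 = ⅔ + (2*C²)/3 = ⅔ + 2*C²/3)
n(O) = -5
b(N, E) = -4 - 3*N + 2*E² (b(N, E) = -6 + 3*((⅔ + 2*(0 - E)²/3) - N) = -6 + 3*((⅔ + 2*(-E)²/3) - N) = -6 + 3*((⅔ + 2*E²/3) - N) = -6 + 3*(⅔ - N + 2*E²/3) = -6 + (2 - 3*N + 2*E²) = -4 - 3*N + 2*E²)
W(12) + b(11, 1)*n(3) = 12 + (-4 - 3*11 + 2*1²)*(-5) = 12 + (-4 - 33 + 2*1)*(-5) = 12 + (-4 - 33 + 2)*(-5) = 12 - 35*(-5) = 12 + 175 = 187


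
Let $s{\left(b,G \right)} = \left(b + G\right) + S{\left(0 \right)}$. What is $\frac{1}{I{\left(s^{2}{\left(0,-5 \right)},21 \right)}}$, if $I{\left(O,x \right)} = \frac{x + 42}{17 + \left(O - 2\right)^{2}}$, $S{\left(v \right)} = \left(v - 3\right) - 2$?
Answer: $\frac{1069}{7} \approx 152.71$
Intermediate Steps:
$S{\left(v \right)} = -5 + v$ ($S{\left(v \right)} = \left(-3 + v\right) - 2 = -5 + v$)
$s{\left(b,G \right)} = -5 + G + b$ ($s{\left(b,G \right)} = \left(b + G\right) + \left(-5 + 0\right) = \left(G + b\right) - 5 = -5 + G + b$)
$I{\left(O,x \right)} = \frac{42 + x}{17 + \left(-2 + O\right)^{2}}$
$\frac{1}{I{\left(s^{2}{\left(0,-5 \right)},21 \right)}} = \frac{1}{\frac{1}{17 + \left(-2 + \left(-5 - 5 + 0\right)^{2}\right)^{2}} \left(42 + 21\right)} = \frac{1}{\frac{1}{17 + \left(-2 + \left(-10\right)^{2}\right)^{2}} \cdot 63} = \frac{1}{\frac{1}{17 + \left(-2 + 100\right)^{2}} \cdot 63} = \frac{1}{\frac{1}{17 + 98^{2}} \cdot 63} = \frac{1}{\frac{1}{17 + 9604} \cdot 63} = \frac{1}{\frac{1}{9621} \cdot 63} = \frac{1}{\frac{7}{1069}} = \frac{1069}{7}$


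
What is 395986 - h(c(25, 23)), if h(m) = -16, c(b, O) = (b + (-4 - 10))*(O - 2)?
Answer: 396002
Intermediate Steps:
c(b, O) = (-14 + b)*(-2 + O) (c(b, O) = (b - 14)*(-2 + O) = (-14 + b)*(-2 + O))
395986 - h(c(25, 23)) = 395986 - 1*(-16) = 395986 + 16 = 396002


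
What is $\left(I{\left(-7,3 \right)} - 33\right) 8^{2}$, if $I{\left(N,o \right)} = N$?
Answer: $-2560$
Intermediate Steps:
$\left(I{\left(-7,3 \right)} - 33\right) 8^{2} = \left(-7 - 33\right) 8^{2} = \left(-40\right) 64 = -2560$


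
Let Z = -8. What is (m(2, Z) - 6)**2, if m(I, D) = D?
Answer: 196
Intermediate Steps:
(m(2, Z) - 6)**2 = (-8 - 6)**2 = (-14)**2 = 196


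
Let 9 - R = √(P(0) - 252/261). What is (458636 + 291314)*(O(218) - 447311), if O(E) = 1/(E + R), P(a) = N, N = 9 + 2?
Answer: -10023906589512033/29881 + 14999*√8439/29881 ≈ -3.3546e+11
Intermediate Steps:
N = 11
P(a) = 11
R = 9 - √8439/29 (R = 9 - √(11 - 252/261) = 9 - √(11 - 252*1/261) = 9 - √(11 - 28/29) = 9 - √(291/29) = 9 - √8439/29 ≈ 5.8323)
O(E) = 1/(9 + E - √8439/29) (O(E) = 1/(E + (9 - √8439/29)) = 1/(9 + E - √8439/29))
(458636 + 291314)*(O(218) - 447311) = (458636 + 291314)*(29/(261 - √8439 + 29*218) - 447311) = 749950*(29/(261 - √8439 + 6322) - 447311) = 749950*(29/(6583 - √8439) - 447311) = 749950*(-447311 + 29/(6583 - √8439)) = -335460884450 + 21748550/(6583 - √8439)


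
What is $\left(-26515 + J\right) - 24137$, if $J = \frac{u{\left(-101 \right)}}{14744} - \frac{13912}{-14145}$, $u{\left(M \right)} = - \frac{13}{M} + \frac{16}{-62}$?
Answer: $- \frac{33074212086896117}{652982198280} \approx -50651.0$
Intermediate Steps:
$u{\left(M \right)} = - \frac{8}{31} - \frac{13}{M}$ ($u{\left(M \right)} = - \frac{13}{M} + 16 \left(- \frac{1}{62}\right) = - \frac{13}{M} - \frac{8}{31} = - \frac{8}{31} - \frac{13}{M}$)
$J = \frac{642220382443}{652982198280}$ ($J = \frac{- \frac{8}{31} - \frac{13}{-101}}{14744} - \frac{13912}{-14145} = \left(- \frac{8}{31} - - \frac{13}{101}\right) \frac{1}{14744} - - \frac{13912}{14145} = \left(- \frac{8}{31} + \frac{13}{101}\right) \frac{1}{14744} + \frac{13912}{14145} = \left(- \frac{405}{3131}\right) \frac{1}{14744} + \frac{13912}{14145} = - \frac{405}{46163464} + \frac{13912}{14145} = \frac{642220382443}{652982198280} \approx 0.98352$)
$\left(-26515 + J\right) - 24137 = \left(-26515 + \frac{642220382443}{652982198280}\right) - 24137 = - \frac{17313180767011757}{652982198280} - 24137 = - \frac{33074212086896117}{652982198280}$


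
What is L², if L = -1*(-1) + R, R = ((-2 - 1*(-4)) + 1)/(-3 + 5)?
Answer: 25/4 ≈ 6.2500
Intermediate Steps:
R = 3/2 (R = ((-2 + 4) + 1)/2 = (2 + 1)*(½) = 3*(½) = 3/2 ≈ 1.5000)
L = 5/2 (L = -1*(-1) + 3/2 = 1 + 3/2 = 5/2 ≈ 2.5000)
L² = (5/2)² = 25/4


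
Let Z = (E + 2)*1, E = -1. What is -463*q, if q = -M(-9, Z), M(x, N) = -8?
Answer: -3704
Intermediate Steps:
Z = 1 (Z = (-1 + 2)*1 = 1*1 = 1)
q = 8 (q = -1*(-8) = 8)
-463*q = -463*8 = -3704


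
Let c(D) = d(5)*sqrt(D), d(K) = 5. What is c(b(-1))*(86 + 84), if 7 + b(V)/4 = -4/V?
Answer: 1700*I*sqrt(3) ≈ 2944.5*I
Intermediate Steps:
b(V) = -28 - 16/V (b(V) = -28 + 4*(-4/V) = -28 - 16/V)
c(D) = 5*sqrt(D)
c(b(-1))*(86 + 84) = (5*sqrt(-28 - 16/(-1)))*(86 + 84) = (5*sqrt(-28 - 16*(-1)))*170 = (5*sqrt(-28 + 16))*170 = (5*sqrt(-12))*170 = (5*(2*I*sqrt(3)))*170 = (10*I*sqrt(3))*170 = 1700*I*sqrt(3)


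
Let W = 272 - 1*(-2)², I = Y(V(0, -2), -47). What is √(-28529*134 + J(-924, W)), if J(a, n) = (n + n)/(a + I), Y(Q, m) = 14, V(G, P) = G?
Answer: I*√791433096090/455 ≈ 1955.2*I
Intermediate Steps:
I = 14
W = 268 (W = 272 - 1*4 = 272 - 4 = 268)
J(a, n) = 2*n/(14 + a) (J(a, n) = (n + n)/(a + 14) = (2*n)/(14 + a) = 2*n/(14 + a))
√(-28529*134 + J(-924, W)) = √(-28529*134 + 2*268/(14 - 924)) = √(-3822886 + 2*268/(-910)) = √(-3822886 + 2*268*(-1/910)) = √(-3822886 - 268/455) = √(-1739413398/455) = I*√791433096090/455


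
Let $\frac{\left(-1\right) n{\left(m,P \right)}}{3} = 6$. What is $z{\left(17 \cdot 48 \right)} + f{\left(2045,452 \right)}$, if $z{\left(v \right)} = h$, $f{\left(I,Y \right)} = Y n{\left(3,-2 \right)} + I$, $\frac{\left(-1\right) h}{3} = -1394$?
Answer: $-1909$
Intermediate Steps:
$n{\left(m,P \right)} = -18$ ($n{\left(m,P \right)} = \left(-3\right) 6 = -18$)
$h = 4182$ ($h = \left(-3\right) \left(-1394\right) = 4182$)
$f{\left(I,Y \right)} = I - 18 Y$ ($f{\left(I,Y \right)} = Y \left(-18\right) + I = - 18 Y + I = I - 18 Y$)
$z{\left(v \right)} = 4182$
$z{\left(17 \cdot 48 \right)} + f{\left(2045,452 \right)} = 4182 + \left(2045 - 8136\right) = 4182 - 6091 = -1909$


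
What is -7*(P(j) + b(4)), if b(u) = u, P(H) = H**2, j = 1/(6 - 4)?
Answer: -119/4 ≈ -29.750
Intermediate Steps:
j = 1/2 ≈ 0.50000
-7*(P(j) + b(4)) = -7*((1/2)**2 + 4) = -7*(1/4 + 4) = -7*17/4 = -119/4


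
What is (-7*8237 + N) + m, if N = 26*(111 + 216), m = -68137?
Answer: -117294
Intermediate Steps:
N = 8502 (N = 26*327 = 8502)
(-7*8237 + N) + m = (-7*8237 + 8502) - 68137 = (-57659 + 8502) - 68137 = -49157 - 68137 = -117294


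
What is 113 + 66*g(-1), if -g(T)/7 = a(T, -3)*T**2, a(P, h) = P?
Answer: 575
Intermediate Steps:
g(T) = -7*T**3 (g(T) = -7*T*T**2 = -7*T**3)
113 + 66*g(-1) = 113 + 66*(-7*(-1)**3) = 113 + 66*(-7*(-1)) = 113 + 66*7 = 113 + 462 = 575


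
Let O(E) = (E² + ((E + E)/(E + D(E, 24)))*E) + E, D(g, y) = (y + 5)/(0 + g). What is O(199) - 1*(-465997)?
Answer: 10030248154/19815 ≈ 5.0619e+5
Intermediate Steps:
D(g, y) = (5 + y)/g
O(E) = E + E² + 2*E²/(E + 29/E) (O(E) = (E² + ((E + E)/(E + (5 + 24)/E))*E) + E = (E² + ((2*E)/(E + 29/E))*E) + E = (E² + (2*E/(E + 29/E))*E) + E = (E² + 2*E²/(E + 29/E)) + E = E + E² + 2*E²/(E + 29/E))
O(199) - 1*(-465997) = 199*(29 + 199*(29 + 199² + 3*199))/(29 + 199²) - 1*(-465997) = 199*(29 + 199*(29 + 39601 + 597))/(29 + 39601) + 465997 = 199*(29 + 199*40227)/39630 + 465997 = 199*(1/39630)*(29 + 8005173) + 465997 = 199*(1/39630)*8005202 + 465997 = 796517599/19815 + 465997 = 10030248154/19815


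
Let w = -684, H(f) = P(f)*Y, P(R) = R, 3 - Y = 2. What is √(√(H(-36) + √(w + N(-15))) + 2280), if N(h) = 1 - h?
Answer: √(2280 + √2*√(-18 + I*√167)) ≈ 47.771 + 0.06633*I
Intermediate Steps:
Y = 1 (Y = 3 - 1*2 = 3 - 2 = 1)
H(f) = f (H(f) = f*1 = f)
√(√(H(-36) + √(w + N(-15))) + 2280) = √(√(-36 + √(-684 + (1 - 1*(-15)))) + 2280) = √(√(-36 + √(-684 + (1 + 15))) + 2280) = √(√(-36 + √(-684 + 16)) + 2280) = √(√(-36 + √(-668)) + 2280) = √(√(-36 + 2*I*√167) + 2280) = √(2280 + √(-36 + 2*I*√167))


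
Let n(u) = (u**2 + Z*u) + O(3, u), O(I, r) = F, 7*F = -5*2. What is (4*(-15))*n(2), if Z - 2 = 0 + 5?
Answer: -6960/7 ≈ -994.29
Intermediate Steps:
F = -10/7 (F = (-5*2)/7 = (1/7)*(-10) = -10/7 ≈ -1.4286)
O(I, r) = -10/7
Z = 7 (Z = 2 + (0 + 5) = 2 + 5 = 7)
n(u) = -10/7 + u**2 + 7*u (n(u) = (u**2 + 7*u) - 10/7 = -10/7 + u**2 + 7*u)
(4*(-15))*n(2) = (4*(-15))*(-10/7 + 2**2 + 7*2) = -60*(-10/7 + 4 + 14) = -60*116/7 = -6960/7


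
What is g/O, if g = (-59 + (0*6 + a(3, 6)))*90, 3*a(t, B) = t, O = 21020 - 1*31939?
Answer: 5220/10919 ≈ 0.47807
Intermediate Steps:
O = -10919 (O = 21020 - 31939 = -10919)
a(t, B) = t/3
g = -5220 (g = (-59 + (0*6 + (1/3)*3))*90 = (-59 + (0 + 1))*90 = (-59 + 1)*90 = -58*90 = -5220)
g/O = -5220/(-10919) = -5220*(-1/10919) = 5220/10919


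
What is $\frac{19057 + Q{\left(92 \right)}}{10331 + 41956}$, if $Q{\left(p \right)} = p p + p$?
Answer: $\frac{27613}{52287} \approx 0.5281$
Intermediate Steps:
$Q{\left(p \right)} = p + p^{2}$ ($Q{\left(p \right)} = p^{2} + p = p + p^{2}$)
$\frac{19057 + Q{\left(92 \right)}}{10331 + 41956} = \frac{19057 + 92 \left(1 + 92\right)}{10331 + 41956} = \frac{19057 + 92 \cdot 93}{52287} = \left(19057 + 8556\right) \frac{1}{52287} = 27613 \cdot \frac{1}{52287} = \frac{27613}{52287}$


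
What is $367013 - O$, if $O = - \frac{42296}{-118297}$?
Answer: $\frac{43416494565}{118297} \approx 3.6701 \cdot 10^{5}$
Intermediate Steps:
$O = \frac{42296}{118297}$ ($O = \left(-42296\right) \left(- \frac{1}{118297}\right) = \frac{42296}{118297} \approx 0.35754$)
$367013 - O = 367013 - \frac{42296}{118297} = \frac{43416494565}{118297}$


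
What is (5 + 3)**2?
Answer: 64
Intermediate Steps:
(5 + 3)**2 = 8**2 = 64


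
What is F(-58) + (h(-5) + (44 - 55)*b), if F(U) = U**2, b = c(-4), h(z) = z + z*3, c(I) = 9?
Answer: 3245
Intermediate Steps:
h(z) = 4*z (h(z) = z + 3*z = 4*z)
b = 9
F(-58) + (h(-5) + (44 - 55)*b) = (-58)**2 + (4*(-5) + (44 - 55)*9) = 3364 + (-20 - 11*9) = 3364 + (-20 - 99) = 3364 - 119 = 3245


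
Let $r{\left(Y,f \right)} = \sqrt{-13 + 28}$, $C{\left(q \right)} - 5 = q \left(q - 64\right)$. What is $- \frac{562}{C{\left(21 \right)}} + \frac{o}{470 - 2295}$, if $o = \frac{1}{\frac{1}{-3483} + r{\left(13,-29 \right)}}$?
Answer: $\frac{93318422144683}{149110221512950} - \frac{12131289 \sqrt{15}}{332094034550} \approx 0.62569$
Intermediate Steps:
$C{\left(q \right)} = 5 + q \left(-64 + q\right)$ ($C{\left(q \right)} = 5 + q \left(q - 64\right) = 5 + q \left(-64 + q\right)$)
$r{\left(Y,f \right)} = \sqrt{15}$
$o = \frac{1}{- \frac{1}{3483} + \sqrt{15}}$ ($o = \frac{1}{\frac{1}{-3483} + \sqrt{15}} = \frac{1}{- \frac{1}{3483} + \sqrt{15}} \approx 0.25822$)
$- \frac{562}{C{\left(21 \right)}} + \frac{o}{470 - 2295} = - \frac{562}{5 + 21^{2} - 1344} + \frac{\frac{3483}{181969334} + \frac{12131289 \sqrt{15}}{181969334}}{470 - 2295} = - \frac{562}{5 + 441 - 1344} + \frac{\frac{3483}{181969334} + \frac{12131289 \sqrt{15}}{181969334}}{470 - 2295} = - \frac{562}{-898} + \frac{\frac{3483}{181969334} + \frac{12131289 \sqrt{15}}{181969334}}{-1825} = \left(-562\right) \left(- \frac{1}{898}\right) + \left(\frac{3483}{181969334} + \frac{12131289 \sqrt{15}}{181969334}\right) \left(- \frac{1}{1825}\right) = \frac{281}{449} - \left(\frac{3483}{332094034550} + \frac{12131289 \sqrt{15}}{332094034550}\right) = \frac{93318422144683}{149110221512950} - \frac{12131289 \sqrt{15}}{332094034550}$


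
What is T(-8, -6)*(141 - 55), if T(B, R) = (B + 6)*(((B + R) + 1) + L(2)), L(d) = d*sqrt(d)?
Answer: 2236 - 344*sqrt(2) ≈ 1749.5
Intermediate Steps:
L(d) = d**(3/2)
T(B, R) = (6 + B)*(1 + B + R + 2*sqrt(2)) (T(B, R) = (B + 6)*(((B + R) + 1) + 2**(3/2)) = (6 + B)*((1 + B + R) + 2*sqrt(2)) = (6 + B)*(1 + B + R + 2*sqrt(2)))
T(-8, -6)*(141 - 55) = (6 + (-8)**2 + 6*(-6) + 7*(-8) + 12*sqrt(2) - 8*(-6) + 2*(-8)*sqrt(2))*(141 - 55) = (6 + 64 - 36 - 56 + 12*sqrt(2) + 48 - 16*sqrt(2))*86 = (26 - 4*sqrt(2))*86 = 2236 - 344*sqrt(2)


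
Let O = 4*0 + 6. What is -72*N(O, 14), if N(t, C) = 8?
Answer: -576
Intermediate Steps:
O = 6 (O = 0 + 6 = 6)
-72*N(O, 14) = -72*8 = -576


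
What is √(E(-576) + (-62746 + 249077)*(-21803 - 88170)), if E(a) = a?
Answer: I*√20491379639 ≈ 1.4315e+5*I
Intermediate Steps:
√(E(-576) + (-62746 + 249077)*(-21803 - 88170)) = √(-576 + (-62746 + 249077)*(-21803 - 88170)) = √(-576 + 186331*(-109973)) = √(-576 - 20491379063) = √(-20491379639) = I*√20491379639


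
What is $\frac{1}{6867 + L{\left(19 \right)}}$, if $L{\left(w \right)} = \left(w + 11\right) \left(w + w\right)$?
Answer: $\frac{1}{8007} \approx 0.00012489$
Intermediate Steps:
$L{\left(w \right)} = 2 w \left(11 + w\right)$ ($L{\left(w \right)} = \left(11 + w\right) 2 w = 2 w \left(11 + w\right)$)
$\frac{1}{6867 + L{\left(19 \right)}} = \frac{1}{6867 + 2 \cdot 19 \left(11 + 19\right)} = \frac{1}{6867 + 2 \cdot 19 \cdot 30} = \frac{1}{6867 + 1140} = \frac{1}{8007}$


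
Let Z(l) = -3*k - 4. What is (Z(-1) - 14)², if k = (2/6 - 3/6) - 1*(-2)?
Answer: 2209/4 ≈ 552.25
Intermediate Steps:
k = 11/6 (k = (2*(⅙) - 3*⅙) + 2 = (⅓ - ½) + 2 = -⅙ + 2 = 11/6 ≈ 1.8333)
Z(l) = -19/2 (Z(l) = -3*11/6 - 4 = -11/2 - 4 = -19/2)
(Z(-1) - 14)² = (-19/2 - 14)² = (-47/2)² = 2209/4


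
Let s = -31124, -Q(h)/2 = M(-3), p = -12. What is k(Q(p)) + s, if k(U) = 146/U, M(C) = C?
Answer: -93299/3 ≈ -31100.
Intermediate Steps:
Q(h) = 6 (Q(h) = -2*(-3) = 6)
k(Q(p)) + s = 146/6 - 31124 = 146*(⅙) - 31124 = 73/3 - 31124 = -93299/3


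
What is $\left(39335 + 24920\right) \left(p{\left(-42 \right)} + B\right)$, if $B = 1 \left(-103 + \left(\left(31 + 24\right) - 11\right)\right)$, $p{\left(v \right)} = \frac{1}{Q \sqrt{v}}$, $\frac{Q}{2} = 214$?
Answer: $-3791045 - \frac{64255 i \sqrt{42}}{17976} \approx -3.791 \cdot 10^{6} - 23.165 i$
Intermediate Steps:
$Q = 428$ ($Q = 2 \cdot 214 = 428$)
$p{\left(v \right)} = \frac{1}{428 \sqrt{v}}$
$B = -59$ ($B = 1 \left(-103 + \left(55 - 11\right)\right) = 1 \left(-103 + 44\right) = 1 \left(-59\right) = -59$)
$\left(39335 + 24920\right) \left(p{\left(-42 \right)} + B\right) = \left(39335 + 24920\right) \left(\frac{1}{428 i \sqrt{42}} - 59\right) = 64255 \left(\frac{\left(- \frac{1}{42}\right) i \sqrt{42}}{428} - 59\right) = 64255 \left(- \frac{i \sqrt{42}}{17976} - 59\right) = 64255 \left(-59 - \frac{i \sqrt{42}}{17976}\right) = -3791045 - \frac{64255 i \sqrt{42}}{17976}$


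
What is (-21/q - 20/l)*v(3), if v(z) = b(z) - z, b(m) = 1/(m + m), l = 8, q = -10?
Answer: 17/15 ≈ 1.1333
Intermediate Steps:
b(m) = 1/(2*m)
v(z) = 1/(2*z) - z
(-21/q - 20/l)*v(3) = (-21/(-10) - 20/8)*((½)/3 - 1*3) = (-21*(-⅒) - 20*⅛)*((½)*(⅓) - 3) = (21/10 - 5/2)*(⅙ - 3) = -⅖*(-17/6) = 17/15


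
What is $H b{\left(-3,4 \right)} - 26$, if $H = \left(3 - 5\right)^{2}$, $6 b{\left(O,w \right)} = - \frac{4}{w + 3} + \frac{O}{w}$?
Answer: $- \frac{1129}{42} \approx -26.881$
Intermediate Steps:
$b{\left(O,w \right)} = - \frac{2}{3 \left(3 + w\right)} + \frac{O}{6 w}$ ($b{\left(O,w \right)} = \frac{- \frac{4}{w + 3} + \frac{O}{w}}{6} = \frac{- \frac{4}{3 + w} + \frac{O}{w}}{6} = - \frac{2}{3 \left(3 + w\right)} + \frac{O}{6 w}$)
$H = 4$ ($H = \left(-2\right)^{2} = 4$)
$H b{\left(-3,4 \right)} - 26 = 4 \frac{\left(-4\right) 4 + 3 \left(-3\right) - 12}{6 \cdot 4 \left(3 + 4\right)} - 26 = 4 \cdot \frac{1}{6} \cdot \frac{1}{4} \cdot \frac{1}{7} \left(-16 - 9 - 12\right) - 26 = 4 \cdot \frac{1}{6} \cdot \frac{1}{4} \cdot \frac{1}{7} \left(-37\right) - 26 = 4 \left(- \frac{37}{168}\right) - 26 = - \frac{37}{42} - 26 = - \frac{1129}{42}$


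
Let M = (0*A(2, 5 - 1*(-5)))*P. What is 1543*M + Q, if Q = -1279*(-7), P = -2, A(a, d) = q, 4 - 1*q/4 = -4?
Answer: 8953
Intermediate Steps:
q = 32 (q = 16 - 4*(-4) = 16 + 16 = 32)
A(a, d) = 32
M = 0 (M = (0*32)*(-2) = 0*(-2) = 0)
Q = 8953
1543*M + Q = 1543*0 + 8953 = 0 + 8953 = 8953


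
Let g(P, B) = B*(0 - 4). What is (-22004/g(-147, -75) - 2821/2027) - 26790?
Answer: -4084111852/152025 ≈ -26865.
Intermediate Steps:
g(P, B) = -4*B (g(P, B) = B*(-4) = -4*B)
(-22004/g(-147, -75) - 2821/2027) - 26790 = (-22004/((-4*(-75))) - 2821/2027) - 26790 = (-22004/300 - 2821*1/2027) - 26790 = (-22004*1/300 - 2821/2027) - 26790 = (-5501/75 - 2821/2027) - 26790 = -11362102/152025 - 26790 = -4084111852/152025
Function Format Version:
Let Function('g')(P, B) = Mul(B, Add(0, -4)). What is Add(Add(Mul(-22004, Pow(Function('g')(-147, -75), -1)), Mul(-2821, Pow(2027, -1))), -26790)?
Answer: Rational(-4084111852, 152025) ≈ -26865.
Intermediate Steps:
Function('g')(P, B) = Mul(-4, B) (Function('g')(P, B) = Mul(B, -4) = Mul(-4, B))
Add(Add(Mul(-22004, Pow(Function('g')(-147, -75), -1)), Mul(-2821, Pow(2027, -1))), -26790) = Add(Add(Mul(-22004, Pow(Mul(-4, -75), -1)), Mul(-2821, Pow(2027, -1))), -26790) = Add(Add(Mul(-22004, Pow(300, -1)), Mul(-2821, Rational(1, 2027))), -26790) = Add(Add(Mul(-22004, Rational(1, 300)), Rational(-2821, 2027)), -26790) = Add(Add(Rational(-5501, 75), Rational(-2821, 2027)), -26790) = Add(Rational(-11362102, 152025), -26790) = Rational(-4084111852, 152025)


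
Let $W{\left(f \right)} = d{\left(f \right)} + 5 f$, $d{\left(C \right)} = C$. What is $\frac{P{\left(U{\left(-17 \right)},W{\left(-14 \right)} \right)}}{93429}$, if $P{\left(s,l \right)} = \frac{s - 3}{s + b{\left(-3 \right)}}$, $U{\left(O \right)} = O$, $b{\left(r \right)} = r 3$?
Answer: $\frac{10}{1214577} \approx 8.2333 \cdot 10^{-6}$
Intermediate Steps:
$b{\left(r \right)} = 3 r$
$W{\left(f \right)} = 6 f$ ($W{\left(f \right)} = f + 5 f = 6 f$)
$P{\left(s,l \right)} = \frac{-3 + s}{-9 + s}$ ($P{\left(s,l \right)} = \frac{s - 3}{s + 3 \left(-3\right)} = \frac{-3 + s}{s - 9} = \frac{-3 + s}{-9 + s}$)
$\frac{P{\left(U{\left(-17 \right)},W{\left(-14 \right)} \right)}}{93429} = \frac{\frac{1}{-9 - 17} \left(-3 - 17\right)}{93429} = \frac{1}{-26} \left(-20\right) \frac{1}{93429} = \left(- \frac{1}{26}\right) \left(-20\right) \frac{1}{93429} = \frac{10}{13} \cdot \frac{1}{93429} = \frac{10}{1214577}$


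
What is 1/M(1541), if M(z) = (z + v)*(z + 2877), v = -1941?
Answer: -1/1767200 ≈ -5.6587e-7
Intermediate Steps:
M(z) = (-1941 + z)*(2877 + z) (M(z) = (z - 1941)*(z + 2877) = (-1941 + z)*(2877 + z))
1/M(1541) = 1/(-5584257 + 1541² + 936*1541) = 1/(-5584257 + 2374681 + 1442376) = 1/(-1767200) = -1/1767200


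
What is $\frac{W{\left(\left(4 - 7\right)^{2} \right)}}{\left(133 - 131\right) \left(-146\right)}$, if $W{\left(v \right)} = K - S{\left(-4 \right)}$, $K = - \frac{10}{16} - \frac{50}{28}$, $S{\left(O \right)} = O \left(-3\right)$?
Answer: $\frac{807}{16352} \approx 0.049352$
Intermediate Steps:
$S{\left(O \right)} = - 3 O$
$K = - \frac{135}{56}$ ($K = \left(-10\right) \frac{1}{16} - \frac{25}{14} = - \frac{5}{8} - \frac{25}{14} = - \frac{135}{56} \approx -2.4107$)
$W{\left(v \right)} = - \frac{807}{56}$ ($W{\left(v \right)} = - \frac{135}{56} - \left(-3\right) \left(-4\right) = - \frac{135}{56} - 12 = - \frac{807}{56}$)
$\frac{W{\left(\left(4 - 7\right)^{2} \right)}}{\left(133 - 131\right) \left(-146\right)} = - \frac{807}{56 \left(133 - 131\right) \left(-146\right)} = - \frac{807}{56 \cdot 2 \left(-146\right)} = - \frac{807}{56 \left(-292\right)} = \left(- \frac{807}{56}\right) \left(- \frac{1}{292}\right) = \frac{807}{16352}$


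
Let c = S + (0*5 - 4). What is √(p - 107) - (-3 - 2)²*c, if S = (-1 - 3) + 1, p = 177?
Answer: 175 + √70 ≈ 183.37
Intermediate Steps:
S = -3 (S = -4 + 1 = -3)
c = -7 (c = -3 + (0*5 - 4) = -3 + (0 - 4) = -3 - 4 = -7)
√(p - 107) - (-3 - 2)²*c = √(177 - 107) - (-3 - 2)²*(-7) = √70 - (-5)²*(-7) = √70 - 25*(-7) = √70 - 1*(-175) = √70 + 175 = 175 + √70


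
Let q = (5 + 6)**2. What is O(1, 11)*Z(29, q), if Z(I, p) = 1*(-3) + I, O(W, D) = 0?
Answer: 0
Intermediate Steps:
q = 121 (q = 11**2 = 121)
Z(I, p) = -3 + I
O(1, 11)*Z(29, q) = 0*(-3 + 29) = 0*26 = 0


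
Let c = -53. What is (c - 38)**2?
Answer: 8281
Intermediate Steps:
(c - 38)**2 = (-53 - 38)**2 = (-91)**2 = 8281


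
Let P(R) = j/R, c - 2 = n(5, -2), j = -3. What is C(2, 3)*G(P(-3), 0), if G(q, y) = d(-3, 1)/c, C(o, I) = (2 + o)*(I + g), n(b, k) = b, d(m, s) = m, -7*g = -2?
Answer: -276/49 ≈ -5.6327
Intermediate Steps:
g = 2/7 (g = -⅐*(-2) = 2/7 ≈ 0.28571)
c = 7 (c = 2 + 5 = 7)
P(R) = -3/R
C(o, I) = (2 + o)*(2/7 + I) (C(o, I) = (2 + o)*(I + 2/7) = (2 + o)*(2/7 + I))
G(q, y) = -3/7
C(2, 3)*G(P(-3), 0) = (4/7 + 2*3 + (2/7)*2 + 3*2)*(-3/7) = (4/7 + 6 + 4/7 + 6)*(-3/7) = (92/7)*(-3/7) = -276/49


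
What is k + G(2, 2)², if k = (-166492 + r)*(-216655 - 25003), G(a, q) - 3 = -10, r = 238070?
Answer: -17297396275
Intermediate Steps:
G(a, q) = -7 (G(a, q) = 3 - 10 = -7)
k = -17297396324 (k = (-166492 + 238070)*(-216655 - 25003) = 71578*(-241658) = -17297396324)
k + G(2, 2)² = -17297396324 + (-7)² = -17297396324 + 49 = -17297396275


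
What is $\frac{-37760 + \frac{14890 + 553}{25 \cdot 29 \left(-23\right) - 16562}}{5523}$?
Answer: $- \frac{1255044563}{183567951} \approx -6.8369$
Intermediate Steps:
$\frac{-37760 + \frac{14890 + 553}{25 \cdot 29 \left(-23\right) - 16562}}{5523} = \left(-37760 + \frac{15443}{725 \left(-23\right) - 16562}\right) \frac{1}{5523} = \left(-37760 + \frac{15443}{-16675 - 16562}\right) \frac{1}{5523} = \left(-37760 + \frac{15443}{-33237}\right) \frac{1}{5523} = \left(-37760 + 15443 \left(- \frac{1}{33237}\right)\right) \frac{1}{5523} = \left(-37760 - \frac{15443}{33237}\right) \frac{1}{5523} = \left(- \frac{1255044563}{33237}\right) \frac{1}{5523} = - \frac{1255044563}{183567951}$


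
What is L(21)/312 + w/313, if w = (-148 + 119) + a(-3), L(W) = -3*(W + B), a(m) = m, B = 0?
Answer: -9901/32552 ≈ -0.30416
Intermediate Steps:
L(W) = -3*W (L(W) = -3*(W + 0) = -3*W)
w = -32 (w = (-148 + 119) - 3 = -29 - 3 = -32)
L(21)/312 + w/313 = -3*21/312 - 32/313 = -63*1/312 - 32*1/313 = -21/104 - 32/313 = -9901/32552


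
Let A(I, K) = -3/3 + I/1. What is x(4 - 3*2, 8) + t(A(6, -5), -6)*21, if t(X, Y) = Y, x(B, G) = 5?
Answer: -121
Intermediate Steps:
A(I, K) = -1 + I (A(I, K) = -3*⅓ + I*1 = -1 + I)
x(4 - 3*2, 8) + t(A(6, -5), -6)*21 = 5 - 6*21 = 5 - 126 = -121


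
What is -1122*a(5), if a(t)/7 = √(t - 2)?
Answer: -7854*√3 ≈ -13604.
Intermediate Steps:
a(t) = 7*√(-2 + t) (a(t) = 7*√(t - 2) = 7*√(-2 + t))
-1122*a(5) = -7854*√(-2 + 5) = -7854*√3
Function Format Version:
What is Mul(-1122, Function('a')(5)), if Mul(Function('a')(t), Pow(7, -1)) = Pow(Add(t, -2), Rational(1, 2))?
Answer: Mul(-7854, Pow(3, Rational(1, 2))) ≈ -13604.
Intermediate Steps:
Function('a')(t) = Mul(7, Pow(Add(-2, t), Rational(1, 2))) (Function('a')(t) = Mul(7, Pow(Add(t, -2), Rational(1, 2))) = Mul(7, Pow(Add(-2, t), Rational(1, 2))))
Mul(-1122, Function('a')(5)) = Mul(-1122, Mul(7, Pow(Add(-2, 5), Rational(1, 2)))) = Mul(-1122, Mul(7, Pow(3, Rational(1, 2)))) = Mul(-7854, Pow(3, Rational(1, 2)))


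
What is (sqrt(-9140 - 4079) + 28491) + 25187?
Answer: 53678 + I*sqrt(13219) ≈ 53678.0 + 114.97*I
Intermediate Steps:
(sqrt(-9140 - 4079) + 28491) + 25187 = (sqrt(-13219) + 28491) + 25187 = (I*sqrt(13219) + 28491) + 25187 = (28491 + I*sqrt(13219)) + 25187 = 53678 + I*sqrt(13219)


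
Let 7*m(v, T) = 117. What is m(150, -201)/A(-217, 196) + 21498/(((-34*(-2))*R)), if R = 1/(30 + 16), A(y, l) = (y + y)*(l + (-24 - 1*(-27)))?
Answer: 149464047585/10277554 ≈ 14543.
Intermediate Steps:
m(v, T) = 117/7 (m(v, T) = (1/7)*117 = 117/7)
A(y, l) = 2*y*(3 + l) (A(y, l) = (2*y)*(l + (-24 + 27)) = (2*y)*(l + 3) = (2*y)*(3 + l) = 2*y*(3 + l))
R = 1/46 ≈ 0.021739
m(150, -201)/A(-217, 196) + 21498/(((-34*(-2))*R)) = 117/(7*((2*(-217)*(3 + 196)))) + 21498/((-34*(-2)*(1/46))) = 117/(7*((2*(-217)*199))) + 21498/((68*(1/46))) = (117/7)/(-86366) + 21498/(34/23) = (117/7)*(-1/86366) + 21498*(23/34) = -117/604562 + 247227/17 = 149464047585/10277554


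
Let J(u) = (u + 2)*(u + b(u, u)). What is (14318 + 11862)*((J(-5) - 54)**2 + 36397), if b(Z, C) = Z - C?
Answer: 992693240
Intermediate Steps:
J(u) = u*(2 + u) (J(u) = (u + 2)*(u + (u - u)) = (2 + u)*(u + 0) = (2 + u)*u = u*(2 + u))
(14318 + 11862)*((J(-5) - 54)**2 + 36397) = (14318 + 11862)*((-5*(2 - 5) - 54)**2 + 36397) = 26180*((-5*(-3) - 54)**2 + 36397) = 26180*((15 - 54)**2 + 36397) = 26180*((-39)**2 + 36397) = 26180*(1521 + 36397) = 26180*37918 = 992693240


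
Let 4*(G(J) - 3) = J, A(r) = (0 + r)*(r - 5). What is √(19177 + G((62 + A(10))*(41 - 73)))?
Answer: 2*√4571 ≈ 135.22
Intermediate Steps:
A(r) = r*(-5 + r)
G(J) = 3 + J/4
√(19177 + G((62 + A(10))*(41 - 73))) = √(19177 + (3 + ((62 + 10*(-5 + 10))*(41 - 73))/4)) = √(19177 + (3 + ((62 + 10*5)*(-32))/4)) = √(19177 + (3 + ((62 + 50)*(-32))/4)) = √(19177 + (3 + (112*(-32))/4)) = √(19177 + (3 + (¼)*(-3584))) = √(19177 + (3 - 896)) = √(19177 - 893) = √18284 = 2*√4571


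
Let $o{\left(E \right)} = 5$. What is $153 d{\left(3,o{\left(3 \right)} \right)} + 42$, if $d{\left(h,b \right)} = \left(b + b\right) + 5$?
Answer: $2337$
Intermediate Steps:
$d{\left(h,b \right)} = 5 + 2 b$ ($d{\left(h,b \right)} = 2 b + 5 = 5 + 2 b$)
$153 d{\left(3,o{\left(3 \right)} \right)} + 42 = 153 \left(5 + 2 \cdot 5\right) + 42 = 153 \left(5 + 10\right) + 42 = 153 \cdot 15 + 42 = 2295 + 42 = 2337$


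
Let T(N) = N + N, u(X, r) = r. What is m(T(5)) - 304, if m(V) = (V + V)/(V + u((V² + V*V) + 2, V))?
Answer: -303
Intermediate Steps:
T(N) = 2*N
m(V) = 1 (m(V) = (V + V)/(V + V) = (2*V)/((2*V)) = (2*V)*(1/(2*V)) = 1)
m(T(5)) - 304 = 1 - 304 = -303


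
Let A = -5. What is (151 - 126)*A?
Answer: -125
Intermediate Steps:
(151 - 126)*A = (151 - 126)*(-5) = 25*(-5) = -125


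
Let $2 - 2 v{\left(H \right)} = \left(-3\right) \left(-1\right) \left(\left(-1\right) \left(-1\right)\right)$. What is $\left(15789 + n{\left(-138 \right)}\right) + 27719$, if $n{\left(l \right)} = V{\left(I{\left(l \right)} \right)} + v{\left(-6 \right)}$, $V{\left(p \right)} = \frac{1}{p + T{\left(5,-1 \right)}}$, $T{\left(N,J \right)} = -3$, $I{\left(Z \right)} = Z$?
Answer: $\frac{12269113}{282} \approx 43508.0$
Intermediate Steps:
$V{\left(p \right)} = \frac{1}{-3 + p}$ ($V{\left(p \right)} = \frac{1}{p - 3} = \frac{1}{-3 + p}$)
$v{\left(H \right)} = - \frac{1}{2}$ ($v{\left(H \right)} = 1 - \frac{\left(-3\right) \left(-1\right) \left(\left(-1\right) \left(-1\right)\right)}{2} = 1 - \frac{3 \cdot 1}{2} = 1 - \frac{3}{2} = - \frac{1}{2}$)
$n{\left(l \right)} = - \frac{1}{2} + \frac{1}{-3 + l}$ ($n{\left(l \right)} = \frac{1}{-3 + l} - \frac{1}{2} = - \frac{1}{2} + \frac{1}{-3 + l}$)
$\left(15789 + n{\left(-138 \right)}\right) + 27719 = \left(15789 + \frac{5 - -138}{2 \left(-3 - 138\right)}\right) + 27719 = \left(15789 + \frac{5 + 138}{2 \left(-141\right)}\right) + 27719 = \left(15789 + \frac{1}{2} \left(- \frac{1}{141}\right) 143\right) + 27719 = \left(15789 - \frac{143}{282}\right) + 27719 = \frac{4452355}{282} + 27719 = \frac{12269113}{282}$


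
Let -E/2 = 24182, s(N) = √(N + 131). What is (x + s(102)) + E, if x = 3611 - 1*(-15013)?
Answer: -29740 + √233 ≈ -29725.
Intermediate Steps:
s(N) = √(131 + N)
E = -48364 (E = -2*24182 = -48364)
x = 18624 (x = 3611 + 15013 = 18624)
(x + s(102)) + E = (18624 + √(131 + 102)) - 48364 = (18624 + √233) - 48364 = -29740 + √233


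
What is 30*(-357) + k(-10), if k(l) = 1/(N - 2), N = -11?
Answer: -139231/13 ≈ -10710.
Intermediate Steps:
k(l) = -1/13 (k(l) = 1/(-11 - 2) = 1/(-13) = -1/13)
30*(-357) + k(-10) = 30*(-357) - 1/13 = -10710 - 1/13 = -139231/13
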